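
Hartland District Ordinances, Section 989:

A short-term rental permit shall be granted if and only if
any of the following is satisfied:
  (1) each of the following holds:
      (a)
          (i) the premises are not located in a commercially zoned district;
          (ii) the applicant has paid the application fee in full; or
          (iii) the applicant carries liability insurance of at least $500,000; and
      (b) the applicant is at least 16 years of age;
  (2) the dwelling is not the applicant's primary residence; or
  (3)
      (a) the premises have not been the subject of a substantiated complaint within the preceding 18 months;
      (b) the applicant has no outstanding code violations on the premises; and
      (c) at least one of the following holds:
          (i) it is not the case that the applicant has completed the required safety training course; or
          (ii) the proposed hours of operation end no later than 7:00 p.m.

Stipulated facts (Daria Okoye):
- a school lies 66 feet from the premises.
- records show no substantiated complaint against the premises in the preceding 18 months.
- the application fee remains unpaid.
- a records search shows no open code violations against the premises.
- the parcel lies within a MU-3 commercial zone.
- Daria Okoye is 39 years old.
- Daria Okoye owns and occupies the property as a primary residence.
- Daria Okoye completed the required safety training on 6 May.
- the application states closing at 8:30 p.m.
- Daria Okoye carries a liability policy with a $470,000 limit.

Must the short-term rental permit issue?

(i) not (commercially zoned) — not met.
(ii) fee paid — fails.
(iii) insurance ≥ $500,000 — fails.
(a): F OR F OR F → false.
(b) age ≥ 16 — satisfied.
(1): F AND T → false.
(2) not (primary residence) — not met.
(a) no complaint in 18 mo. — met.
(b) no code violations — met.
(i) not (safety training) — fails.
(ii) closes by 7 p.m. — not satisfied.
So (c) is not satisfied (F OR F).
(3): T AND T AND F → false.
Overall = F OR F OR F = false.

No — denied.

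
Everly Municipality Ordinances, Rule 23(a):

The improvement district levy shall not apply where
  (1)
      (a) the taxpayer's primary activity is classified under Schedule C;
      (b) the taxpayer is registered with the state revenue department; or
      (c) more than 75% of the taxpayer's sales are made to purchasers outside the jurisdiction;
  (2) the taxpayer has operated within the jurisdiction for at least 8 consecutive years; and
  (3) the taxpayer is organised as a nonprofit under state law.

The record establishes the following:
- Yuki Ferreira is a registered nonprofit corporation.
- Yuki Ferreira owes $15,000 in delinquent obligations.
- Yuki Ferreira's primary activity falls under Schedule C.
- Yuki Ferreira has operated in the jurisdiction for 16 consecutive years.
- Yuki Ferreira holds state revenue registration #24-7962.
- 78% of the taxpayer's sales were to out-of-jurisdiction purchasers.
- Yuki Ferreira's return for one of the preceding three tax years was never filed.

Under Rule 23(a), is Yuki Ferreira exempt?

(a) Schedule C activity — holds.
(b) state-registered — holds.
(c) >75% out-of-jur. sales — satisfied.
So (1) is satisfied (T OR T OR T).
(2) ≥ 8 yrs in jurisdiction — met.
(3) nonprofit — met.
So Overall is satisfied (T AND T AND T).

Yes — exempt.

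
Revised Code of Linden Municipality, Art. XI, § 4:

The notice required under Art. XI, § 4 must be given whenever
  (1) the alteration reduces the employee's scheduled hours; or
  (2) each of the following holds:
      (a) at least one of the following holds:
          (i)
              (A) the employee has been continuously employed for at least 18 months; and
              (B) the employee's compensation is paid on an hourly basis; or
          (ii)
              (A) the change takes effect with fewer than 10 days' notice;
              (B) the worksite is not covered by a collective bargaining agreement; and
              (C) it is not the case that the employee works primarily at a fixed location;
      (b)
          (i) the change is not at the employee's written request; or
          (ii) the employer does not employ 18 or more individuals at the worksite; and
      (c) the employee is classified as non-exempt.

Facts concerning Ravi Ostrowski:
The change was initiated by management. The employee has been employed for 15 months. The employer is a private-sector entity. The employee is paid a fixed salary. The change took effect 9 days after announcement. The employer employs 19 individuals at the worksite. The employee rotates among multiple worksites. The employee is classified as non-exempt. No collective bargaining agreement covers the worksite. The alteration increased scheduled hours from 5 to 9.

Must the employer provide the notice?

(1) hours reduced — fails.
(A) tenure ≥ 18 mo. — not satisfied.
(B) hourly-paid — fails.
So (i) is not satisfied (F AND F).
(A) < 10 days' notice — satisfied.
(B) no CBA — satisfied.
(C) not (fixed location) — satisfied.
(ii) = T AND T AND T = true.
(a): F OR T → true.
(i) not employee-requested — holds.
(ii) not (≥ 18 at site) — fails.
So (b) is satisfied (T OR F).
(c) non-exempt — holds.
(2): T AND T AND T → true.
Overall = F OR T = true.

Yes — required.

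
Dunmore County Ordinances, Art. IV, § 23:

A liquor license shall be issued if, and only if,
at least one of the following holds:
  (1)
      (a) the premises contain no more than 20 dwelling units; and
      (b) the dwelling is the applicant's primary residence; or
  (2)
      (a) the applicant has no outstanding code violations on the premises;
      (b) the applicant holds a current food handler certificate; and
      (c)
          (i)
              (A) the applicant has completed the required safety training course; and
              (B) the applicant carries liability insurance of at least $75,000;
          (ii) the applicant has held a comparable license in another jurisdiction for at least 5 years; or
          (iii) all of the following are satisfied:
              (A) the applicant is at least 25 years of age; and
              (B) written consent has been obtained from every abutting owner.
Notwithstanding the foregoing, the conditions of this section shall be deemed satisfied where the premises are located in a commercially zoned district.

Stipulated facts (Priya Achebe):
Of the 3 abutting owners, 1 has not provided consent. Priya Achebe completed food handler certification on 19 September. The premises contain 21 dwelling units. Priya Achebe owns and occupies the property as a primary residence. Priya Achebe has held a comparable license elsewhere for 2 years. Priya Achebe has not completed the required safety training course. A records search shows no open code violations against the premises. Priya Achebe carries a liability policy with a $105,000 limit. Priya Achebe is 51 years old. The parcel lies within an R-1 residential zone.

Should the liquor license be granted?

No — denied.

(a) ≤ 20 units — not met.
(b) primary residence — satisfied.
So (1) is not satisfied (F AND T).
(a) no code violations — holds.
(b) food handler cert. — holds.
(A) safety training — not met.
(B) insurance ≥ $75,000 — satisfied.
So (i) is not satisfied (F AND T).
(ii) prior license ≥ 5 yr — not satisfied.
(A) age ≥ 25 — met.
(B) all abutters consent — not met.
(iii): T AND F → false.
(c): F OR F OR F → false.
(2): T AND T AND F → false.
So Overall is not satisfied (F OR F).
Exception (commercially zoned) — not satisfied.
Result: main false OR exception false → false.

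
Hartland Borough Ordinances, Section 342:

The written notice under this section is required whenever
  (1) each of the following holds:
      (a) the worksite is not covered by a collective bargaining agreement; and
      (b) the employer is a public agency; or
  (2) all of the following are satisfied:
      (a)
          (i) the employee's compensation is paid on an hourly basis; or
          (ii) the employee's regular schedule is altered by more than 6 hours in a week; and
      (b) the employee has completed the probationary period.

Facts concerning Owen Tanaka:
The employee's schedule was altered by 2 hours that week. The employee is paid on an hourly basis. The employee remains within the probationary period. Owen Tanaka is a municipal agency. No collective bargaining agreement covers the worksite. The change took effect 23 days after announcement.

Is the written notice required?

(a) no CBA — met.
(b) public agency — met.
So (1) is satisfied (T AND T).
(i) hourly-paid — satisfied.
(ii) schedule shift > 6h — fails.
(a) = T OR F = true.
(b) past probation — not satisfied.
(2): T AND F → false.
So Overall is satisfied (T OR F).

Yes — required.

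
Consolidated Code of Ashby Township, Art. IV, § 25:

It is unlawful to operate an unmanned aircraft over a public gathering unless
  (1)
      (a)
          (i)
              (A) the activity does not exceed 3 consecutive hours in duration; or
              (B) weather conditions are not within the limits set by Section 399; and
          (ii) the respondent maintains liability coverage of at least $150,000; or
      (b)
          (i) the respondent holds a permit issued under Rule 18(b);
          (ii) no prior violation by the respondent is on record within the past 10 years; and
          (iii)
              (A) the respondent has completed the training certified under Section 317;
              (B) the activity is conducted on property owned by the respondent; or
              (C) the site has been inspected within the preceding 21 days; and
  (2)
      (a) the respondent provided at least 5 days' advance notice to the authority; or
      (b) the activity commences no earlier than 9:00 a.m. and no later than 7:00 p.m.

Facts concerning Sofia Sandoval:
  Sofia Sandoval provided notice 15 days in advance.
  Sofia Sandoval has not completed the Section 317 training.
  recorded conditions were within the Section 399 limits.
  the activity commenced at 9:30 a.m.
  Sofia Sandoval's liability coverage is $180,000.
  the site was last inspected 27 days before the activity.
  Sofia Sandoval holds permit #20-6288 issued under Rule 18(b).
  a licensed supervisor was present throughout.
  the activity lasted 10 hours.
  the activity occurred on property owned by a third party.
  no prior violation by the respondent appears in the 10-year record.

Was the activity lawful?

No — unlawful.

(A) ≤ 3 hrs duration — not met.
(B) not (weather ok) — fails.
(i): F OR F → false.
(ii) coverage ≥ $150,000 — holds.
(a): F AND T → false.
(i) holds permit — holds.
(ii) no prior violation — satisfied.
(A) training certified — fails.
(B) own property — not met.
(C) site inspected — fails.
(iii) = F OR F OR F = false.
(b): T AND T AND F → false.
(1): F OR F → false.
(a) ≥5 days' notice — met.
(b) start within hours — satisfied.
(2): T OR T → true.
Overall = F AND T = false.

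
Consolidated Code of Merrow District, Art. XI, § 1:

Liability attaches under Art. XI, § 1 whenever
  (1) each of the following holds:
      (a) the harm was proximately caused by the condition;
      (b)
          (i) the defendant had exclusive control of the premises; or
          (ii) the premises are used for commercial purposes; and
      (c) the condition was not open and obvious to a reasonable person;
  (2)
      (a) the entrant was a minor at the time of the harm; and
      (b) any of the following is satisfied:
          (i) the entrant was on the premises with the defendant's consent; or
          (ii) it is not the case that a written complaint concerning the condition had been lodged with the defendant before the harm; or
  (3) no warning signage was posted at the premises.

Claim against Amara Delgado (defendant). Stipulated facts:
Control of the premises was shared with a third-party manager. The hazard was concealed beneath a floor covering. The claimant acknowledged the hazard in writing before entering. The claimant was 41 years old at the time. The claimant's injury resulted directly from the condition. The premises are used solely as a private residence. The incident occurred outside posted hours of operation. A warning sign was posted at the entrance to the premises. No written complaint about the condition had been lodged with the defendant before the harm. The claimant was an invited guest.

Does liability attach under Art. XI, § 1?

No — not liable.

(a) proximate cause — holds.
(i) exclusive control — fails.
(ii) commercial use — fails.
(b) = F OR F = false.
(c) not open/obvious — satisfied.
(1): T AND F AND T → false.
(a) entrant a minor — fails.
(i) consent to enter — met.
(ii) not (complaint lodged) — satisfied.
(b) = T OR T = true.
(2) = F AND T = false.
(3) no signage posted — not met.
So Overall is not satisfied (F OR F OR F).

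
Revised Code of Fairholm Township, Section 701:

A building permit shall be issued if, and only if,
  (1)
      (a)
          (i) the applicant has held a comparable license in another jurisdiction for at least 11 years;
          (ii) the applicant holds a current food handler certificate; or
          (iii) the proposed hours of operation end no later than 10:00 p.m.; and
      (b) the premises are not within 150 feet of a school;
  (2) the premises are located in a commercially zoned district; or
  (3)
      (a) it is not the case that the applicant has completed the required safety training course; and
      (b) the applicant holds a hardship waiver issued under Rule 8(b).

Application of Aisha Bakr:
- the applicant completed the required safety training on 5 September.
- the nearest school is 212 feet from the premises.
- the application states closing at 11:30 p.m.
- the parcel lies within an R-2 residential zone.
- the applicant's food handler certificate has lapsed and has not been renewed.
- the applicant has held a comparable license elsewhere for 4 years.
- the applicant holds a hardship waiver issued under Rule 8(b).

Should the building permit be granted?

(i) prior license ≥ 11 yr — fails.
(ii) food handler cert. — fails.
(iii) closes by 10 p.m. — not satisfied.
(a): F OR F OR F → false.
(b) ≥150 ft from school — holds.
(1): F AND T → false.
(2) commercially zoned — fails.
(a) not (safety training) — fails.
(b) hardship waiver — holds.
So (3) is not satisfied (F AND T).
Overall = F OR F OR F = false.

No — denied.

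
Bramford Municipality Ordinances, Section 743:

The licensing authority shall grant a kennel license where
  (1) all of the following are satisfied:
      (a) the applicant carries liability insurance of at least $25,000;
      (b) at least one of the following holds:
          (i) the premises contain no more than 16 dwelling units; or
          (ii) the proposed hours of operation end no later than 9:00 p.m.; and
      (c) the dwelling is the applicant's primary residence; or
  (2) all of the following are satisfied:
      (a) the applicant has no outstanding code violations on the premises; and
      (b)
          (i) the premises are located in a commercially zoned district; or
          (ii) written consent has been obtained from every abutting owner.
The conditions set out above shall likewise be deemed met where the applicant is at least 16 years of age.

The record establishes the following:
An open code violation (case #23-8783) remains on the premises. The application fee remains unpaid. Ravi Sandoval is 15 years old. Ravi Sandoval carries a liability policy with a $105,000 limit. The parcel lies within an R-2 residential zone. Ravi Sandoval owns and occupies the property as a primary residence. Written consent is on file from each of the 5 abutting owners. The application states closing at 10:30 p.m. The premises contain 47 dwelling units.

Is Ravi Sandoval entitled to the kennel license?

(a) insurance ≥ $25,000 — holds.
(i) ≤ 16 units — not met.
(ii) closes by 9 p.m. — fails.
So (b) is not satisfied (F OR F).
(c) primary residence — holds.
(1) = T AND F AND T = false.
(a) no code violations — not met.
(i) commercially zoned — fails.
(ii) all abutters consent — holds.
So (b) is satisfied (F OR T).
(2) = F AND T = false.
So Overall is not satisfied (F OR F).
Exception (age ≥ 16) — not satisfied.
Result: main false OR exception false → false.

No — denied.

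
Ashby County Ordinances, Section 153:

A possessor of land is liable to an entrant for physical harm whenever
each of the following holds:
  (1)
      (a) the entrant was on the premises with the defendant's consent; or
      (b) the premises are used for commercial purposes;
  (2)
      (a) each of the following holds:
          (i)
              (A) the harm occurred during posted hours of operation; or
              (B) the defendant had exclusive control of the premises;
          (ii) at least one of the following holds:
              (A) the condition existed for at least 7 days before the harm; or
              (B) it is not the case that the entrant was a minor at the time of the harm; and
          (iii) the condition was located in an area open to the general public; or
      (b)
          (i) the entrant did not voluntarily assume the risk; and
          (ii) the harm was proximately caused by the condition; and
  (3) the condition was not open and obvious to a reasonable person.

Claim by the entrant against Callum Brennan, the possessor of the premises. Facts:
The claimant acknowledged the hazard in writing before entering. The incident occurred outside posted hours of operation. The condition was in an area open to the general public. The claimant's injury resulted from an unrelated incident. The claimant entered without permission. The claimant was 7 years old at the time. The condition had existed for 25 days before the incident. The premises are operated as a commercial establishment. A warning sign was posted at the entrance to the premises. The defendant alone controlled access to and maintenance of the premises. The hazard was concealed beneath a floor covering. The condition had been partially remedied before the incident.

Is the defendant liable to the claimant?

(a) consent to enter — fails.
(b) commercial use — satisfied.
(1) = F OR T = true.
(A) during posted hours — fails.
(B) exclusive control — satisfied.
(i): F OR T → true.
(A) condition ≥7 days old — met.
(B) not (entrant a minor) — fails.
So (ii) is satisfied (T OR F).
(iii) public area — holds.
(a) = T AND T AND T = true.
(i) no assumed risk — not satisfied.
(ii) proximate cause — fails.
So (b) is not satisfied (F AND F).
(2) = T OR F = true.
(3) not open/obvious — met.
So Overall is satisfied (T AND T AND T).

Yes — liable.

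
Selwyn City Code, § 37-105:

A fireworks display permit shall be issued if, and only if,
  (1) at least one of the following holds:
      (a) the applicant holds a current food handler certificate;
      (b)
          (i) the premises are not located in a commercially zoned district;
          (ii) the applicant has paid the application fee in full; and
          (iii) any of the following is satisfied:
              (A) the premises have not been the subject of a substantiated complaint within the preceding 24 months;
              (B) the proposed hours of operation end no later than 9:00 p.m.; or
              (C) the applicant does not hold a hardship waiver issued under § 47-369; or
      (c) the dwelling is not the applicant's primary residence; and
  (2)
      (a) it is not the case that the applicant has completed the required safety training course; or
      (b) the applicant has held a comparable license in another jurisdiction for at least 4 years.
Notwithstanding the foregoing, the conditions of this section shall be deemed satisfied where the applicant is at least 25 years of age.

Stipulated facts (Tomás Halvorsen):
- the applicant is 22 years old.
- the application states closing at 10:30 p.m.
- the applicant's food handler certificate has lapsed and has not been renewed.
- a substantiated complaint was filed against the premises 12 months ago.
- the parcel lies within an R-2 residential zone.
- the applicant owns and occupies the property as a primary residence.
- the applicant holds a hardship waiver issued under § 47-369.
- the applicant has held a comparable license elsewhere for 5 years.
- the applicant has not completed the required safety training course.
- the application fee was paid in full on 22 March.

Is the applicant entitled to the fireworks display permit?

(a) food handler cert. — not met.
(i) not (commercially zoned) — met.
(ii) fee paid — holds.
(A) no complaint in 24 mo. — not satisfied.
(B) closes by 9 p.m. — not satisfied.
(C) not (hardship waiver) — fails.
(iii): F OR F OR F → false.
(b): T AND T AND F → false.
(c) not (primary residence) — not satisfied.
(1) = F OR F OR F = false.
(a) not (safety training) — holds.
(b) prior license ≥ 4 yr — holds.
(2) = T OR T = true.
So Overall is not satisfied (F AND T).
Exception (age ≥ 25) — not satisfied.
Result: main false OR exception false → false.

No — denied.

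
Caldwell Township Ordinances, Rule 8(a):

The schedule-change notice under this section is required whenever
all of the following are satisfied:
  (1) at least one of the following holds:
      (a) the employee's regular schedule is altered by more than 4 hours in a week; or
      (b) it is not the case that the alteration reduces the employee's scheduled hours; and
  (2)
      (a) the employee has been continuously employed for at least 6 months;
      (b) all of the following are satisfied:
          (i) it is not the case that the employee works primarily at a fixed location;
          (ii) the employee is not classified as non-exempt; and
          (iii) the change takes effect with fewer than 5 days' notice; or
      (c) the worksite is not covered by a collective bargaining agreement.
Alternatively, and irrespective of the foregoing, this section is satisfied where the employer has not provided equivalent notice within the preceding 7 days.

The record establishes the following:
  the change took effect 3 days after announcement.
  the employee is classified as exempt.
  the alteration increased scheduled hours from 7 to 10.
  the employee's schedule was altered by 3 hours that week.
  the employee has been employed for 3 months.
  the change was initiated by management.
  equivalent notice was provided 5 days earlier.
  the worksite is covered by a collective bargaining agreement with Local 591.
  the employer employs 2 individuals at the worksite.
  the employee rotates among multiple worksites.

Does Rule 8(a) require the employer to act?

(a) schedule shift > 4h — not met.
(b) not (hours reduced) — met.
So (1) is satisfied (F OR T).
(a) tenure ≥ 6 mo. — not satisfied.
(i) not (fixed location) — satisfied.
(ii) not (non-exempt) — met.
(iii) < 5 days' notice — satisfied.
(b) = T AND T AND T = true.
(c) no CBA — not met.
So (2) is satisfied (F OR T OR F).
So Overall is satisfied (T AND T).
Exception (no recent notice) — not satisfied.
Result: main true OR exception false → true.

Yes — required.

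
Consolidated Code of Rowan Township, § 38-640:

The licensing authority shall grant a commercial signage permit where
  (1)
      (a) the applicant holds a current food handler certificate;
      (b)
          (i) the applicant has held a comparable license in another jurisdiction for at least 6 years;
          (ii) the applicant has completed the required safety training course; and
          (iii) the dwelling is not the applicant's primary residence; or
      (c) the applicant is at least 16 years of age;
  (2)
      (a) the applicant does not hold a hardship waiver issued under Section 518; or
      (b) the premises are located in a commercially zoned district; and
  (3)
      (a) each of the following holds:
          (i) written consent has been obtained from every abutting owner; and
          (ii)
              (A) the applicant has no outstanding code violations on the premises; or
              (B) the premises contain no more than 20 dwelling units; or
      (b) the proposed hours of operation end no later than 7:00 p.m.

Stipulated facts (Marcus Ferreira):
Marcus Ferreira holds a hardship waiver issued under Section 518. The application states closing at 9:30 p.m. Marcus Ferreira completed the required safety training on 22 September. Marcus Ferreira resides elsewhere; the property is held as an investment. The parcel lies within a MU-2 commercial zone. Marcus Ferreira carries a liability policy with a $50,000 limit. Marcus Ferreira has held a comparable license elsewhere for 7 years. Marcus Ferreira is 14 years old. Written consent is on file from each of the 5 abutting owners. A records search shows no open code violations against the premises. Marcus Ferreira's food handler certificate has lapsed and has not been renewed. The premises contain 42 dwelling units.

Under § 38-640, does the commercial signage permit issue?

(a) food handler cert. — fails.
(i) prior license ≥ 6 yr — met.
(ii) safety training — holds.
(iii) not (primary residence) — holds.
(b) = T AND T AND T = true.
(c) age ≥ 16 — not satisfied.
So (1) is satisfied (F OR T OR F).
(a) not (hardship waiver) — not satisfied.
(b) commercially zoned — satisfied.
So (2) is satisfied (F OR T).
(i) all abutters consent — satisfied.
(A) no code violations — met.
(B) ≤ 20 units — not satisfied.
(ii): T OR F → true.
(a) = T AND T = true.
(b) closes by 7 p.m. — fails.
So (3) is satisfied (T OR F).
So Overall is satisfied (T AND T AND T).

Yes — granted.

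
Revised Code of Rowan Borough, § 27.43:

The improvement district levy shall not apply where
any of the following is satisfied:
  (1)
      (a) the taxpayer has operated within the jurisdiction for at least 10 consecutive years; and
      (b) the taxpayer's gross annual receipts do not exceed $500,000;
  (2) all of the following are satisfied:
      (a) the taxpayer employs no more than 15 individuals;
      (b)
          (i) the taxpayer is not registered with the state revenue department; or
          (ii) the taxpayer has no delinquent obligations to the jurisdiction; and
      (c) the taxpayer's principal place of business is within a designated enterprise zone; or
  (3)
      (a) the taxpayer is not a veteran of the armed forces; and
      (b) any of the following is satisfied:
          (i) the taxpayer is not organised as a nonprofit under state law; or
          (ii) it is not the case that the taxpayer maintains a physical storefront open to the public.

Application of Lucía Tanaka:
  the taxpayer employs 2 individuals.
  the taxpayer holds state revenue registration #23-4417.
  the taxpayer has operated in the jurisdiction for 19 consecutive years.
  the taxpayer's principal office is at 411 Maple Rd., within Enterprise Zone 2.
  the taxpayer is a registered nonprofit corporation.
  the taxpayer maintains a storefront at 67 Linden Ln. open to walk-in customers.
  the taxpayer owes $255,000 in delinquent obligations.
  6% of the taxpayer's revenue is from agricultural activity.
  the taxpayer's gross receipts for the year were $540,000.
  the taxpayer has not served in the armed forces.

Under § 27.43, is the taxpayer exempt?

(a) ≥ 10 yrs in jurisdiction — met.
(b) receipts ≤ $500,000 — not satisfied.
(1): T AND F → false.
(a) ≤ 15 employees — holds.
(i) not (state-registered) — fails.
(ii) no delinquency — not met.
So (b) is not satisfied (F OR F).
(c) in enterprise zone — satisfied.
(2) = T AND F AND T = false.
(a) not (veteran) — satisfied.
(i) not (nonprofit) — fails.
(ii) not (has storefront) — not satisfied.
(b) = F OR F = false.
(3) = T AND F = false.
Overall: F OR F OR F → false.

No — not exempt.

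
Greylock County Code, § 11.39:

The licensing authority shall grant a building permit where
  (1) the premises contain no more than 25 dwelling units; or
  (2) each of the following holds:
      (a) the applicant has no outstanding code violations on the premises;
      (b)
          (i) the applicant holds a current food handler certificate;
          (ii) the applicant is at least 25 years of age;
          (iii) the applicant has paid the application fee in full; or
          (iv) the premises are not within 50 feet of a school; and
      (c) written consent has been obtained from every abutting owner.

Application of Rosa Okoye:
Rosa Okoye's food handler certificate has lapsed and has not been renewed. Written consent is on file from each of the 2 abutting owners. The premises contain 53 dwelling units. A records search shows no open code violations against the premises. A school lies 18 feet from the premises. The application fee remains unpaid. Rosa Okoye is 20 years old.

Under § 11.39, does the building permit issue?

(1) ≤ 25 units — fails.
(a) no code violations — holds.
(i) food handler cert. — not met.
(ii) age ≥ 25 — not met.
(iii) fee paid — not met.
(iv) ≥50 ft from school — fails.
(b) = F OR F OR F OR F = false.
(c) all abutters consent — satisfied.
So (2) is not satisfied (T AND F AND T).
So Overall is not satisfied (F OR F).

No — denied.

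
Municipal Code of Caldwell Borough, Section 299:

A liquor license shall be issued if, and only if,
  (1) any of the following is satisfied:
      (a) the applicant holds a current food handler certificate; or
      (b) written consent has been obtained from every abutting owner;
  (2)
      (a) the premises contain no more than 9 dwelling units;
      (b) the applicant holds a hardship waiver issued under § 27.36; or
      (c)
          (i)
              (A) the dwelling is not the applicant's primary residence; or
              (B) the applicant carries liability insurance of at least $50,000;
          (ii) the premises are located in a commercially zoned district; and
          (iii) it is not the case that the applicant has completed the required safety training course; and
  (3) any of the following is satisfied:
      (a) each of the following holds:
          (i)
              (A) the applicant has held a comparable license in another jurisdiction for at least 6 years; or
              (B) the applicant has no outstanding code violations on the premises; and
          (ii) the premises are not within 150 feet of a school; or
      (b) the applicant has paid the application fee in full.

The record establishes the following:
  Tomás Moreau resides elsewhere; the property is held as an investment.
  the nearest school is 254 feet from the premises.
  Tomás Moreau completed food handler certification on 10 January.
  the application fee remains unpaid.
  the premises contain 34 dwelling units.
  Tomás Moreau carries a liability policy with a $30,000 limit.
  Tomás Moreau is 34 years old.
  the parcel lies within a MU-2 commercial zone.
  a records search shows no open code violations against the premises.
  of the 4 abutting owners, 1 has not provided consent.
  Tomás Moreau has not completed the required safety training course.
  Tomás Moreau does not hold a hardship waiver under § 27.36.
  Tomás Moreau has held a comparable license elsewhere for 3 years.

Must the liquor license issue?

(a) food handler cert. — satisfied.
(b) all abutters consent — not satisfied.
(1) = T OR F = true.
(a) ≤ 9 units — not met.
(b) hardship waiver — not met.
(A) not (primary residence) — satisfied.
(B) insurance ≥ $50,000 — fails.
(i) = T OR F = true.
(ii) commercially zoned — met.
(iii) not (safety training) — satisfied.
(c): T AND T AND T → true.
So (2) is satisfied (F OR F OR T).
(A) prior license ≥ 6 yr — not satisfied.
(B) no code violations — met.
(i): F OR T → true.
(ii) ≥150 ft from school — satisfied.
(a): T AND T → true.
(b) fee paid — not met.
(3): T OR F → true.
So Overall is satisfied (T AND T AND T).

Yes — granted.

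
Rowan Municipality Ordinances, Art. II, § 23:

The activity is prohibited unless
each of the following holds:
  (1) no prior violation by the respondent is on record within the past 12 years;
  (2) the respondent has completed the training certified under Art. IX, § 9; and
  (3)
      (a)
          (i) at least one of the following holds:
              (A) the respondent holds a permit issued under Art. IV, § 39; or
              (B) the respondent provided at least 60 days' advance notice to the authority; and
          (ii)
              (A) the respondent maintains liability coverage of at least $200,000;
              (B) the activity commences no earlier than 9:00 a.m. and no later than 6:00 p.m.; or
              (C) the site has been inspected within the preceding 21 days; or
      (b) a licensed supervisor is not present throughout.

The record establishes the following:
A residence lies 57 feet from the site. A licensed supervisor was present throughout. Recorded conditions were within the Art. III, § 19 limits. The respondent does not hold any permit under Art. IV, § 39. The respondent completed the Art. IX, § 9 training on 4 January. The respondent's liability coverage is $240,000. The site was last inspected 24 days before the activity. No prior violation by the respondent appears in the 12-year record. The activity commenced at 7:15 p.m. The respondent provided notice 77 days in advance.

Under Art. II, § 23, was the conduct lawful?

Yes — lawful.

(1) no prior violation — satisfied.
(2) training certified — met.
(A) holds permit — not met.
(B) ≥60 days' notice — holds.
(i) = F OR T = true.
(A) coverage ≥ $200,000 — met.
(B) start within hours — not satisfied.
(C) site inspected — not satisfied.
So (ii) is satisfied (T OR F OR F).
(a): T AND T → true.
(b) not (supervisor present) — fails.
(3): T OR F → true.
Overall = T AND T AND T = true.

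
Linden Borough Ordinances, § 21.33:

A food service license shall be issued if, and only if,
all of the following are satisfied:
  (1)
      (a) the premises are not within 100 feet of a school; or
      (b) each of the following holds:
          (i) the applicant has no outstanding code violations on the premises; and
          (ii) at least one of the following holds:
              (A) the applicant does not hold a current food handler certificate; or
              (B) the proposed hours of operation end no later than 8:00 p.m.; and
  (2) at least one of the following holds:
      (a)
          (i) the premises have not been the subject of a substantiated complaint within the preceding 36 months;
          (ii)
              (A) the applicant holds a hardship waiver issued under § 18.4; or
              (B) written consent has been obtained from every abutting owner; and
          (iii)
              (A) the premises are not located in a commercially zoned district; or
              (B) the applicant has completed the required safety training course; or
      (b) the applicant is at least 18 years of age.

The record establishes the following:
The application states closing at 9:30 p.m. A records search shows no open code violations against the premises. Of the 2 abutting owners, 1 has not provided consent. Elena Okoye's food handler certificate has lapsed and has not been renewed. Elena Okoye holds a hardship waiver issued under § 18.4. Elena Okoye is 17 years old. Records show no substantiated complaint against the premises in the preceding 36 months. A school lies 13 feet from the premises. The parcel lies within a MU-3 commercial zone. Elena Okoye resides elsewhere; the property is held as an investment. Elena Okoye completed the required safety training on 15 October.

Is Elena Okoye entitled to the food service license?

Yes — granted.

(a) ≥100 ft from school — not satisfied.
(i) no code violations — holds.
(A) not (food handler cert.) — met.
(B) closes by 8 p.m. — not satisfied.
(ii): T OR F → true.
(b) = T AND T = true.
(1): F OR T → true.
(i) no complaint in 36 mo. — holds.
(A) hardship waiver — met.
(B) all abutters consent — not satisfied.
(ii): T OR F → true.
(A) not (commercially zoned) — not satisfied.
(B) safety training — satisfied.
So (iii) is satisfied (F OR T).
(a): T AND T AND T → true.
(b) age ≥ 18 — fails.
So (2) is satisfied (T OR F).
So Overall is satisfied (T AND T).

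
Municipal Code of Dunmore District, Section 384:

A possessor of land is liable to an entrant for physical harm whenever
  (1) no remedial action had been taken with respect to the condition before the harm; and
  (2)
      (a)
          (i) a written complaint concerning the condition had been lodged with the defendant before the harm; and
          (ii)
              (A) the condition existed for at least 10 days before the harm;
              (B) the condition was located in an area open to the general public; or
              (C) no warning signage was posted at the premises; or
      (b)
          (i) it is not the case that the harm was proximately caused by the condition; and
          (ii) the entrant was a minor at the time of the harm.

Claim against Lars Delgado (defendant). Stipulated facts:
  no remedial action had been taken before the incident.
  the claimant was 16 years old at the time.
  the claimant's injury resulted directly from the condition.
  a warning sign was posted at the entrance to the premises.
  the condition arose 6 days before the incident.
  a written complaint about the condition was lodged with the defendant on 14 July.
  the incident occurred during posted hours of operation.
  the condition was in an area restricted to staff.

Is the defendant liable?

(1) no remedial action — met.
(i) complaint lodged — holds.
(A) condition ≥10 days old — not met.
(B) public area — fails.
(C) no signage posted — not satisfied.
(ii): F OR F OR F → false.
So (a) is not satisfied (T AND F).
(i) not (proximate cause) — not met.
(ii) entrant a minor — holds.
So (b) is not satisfied (F AND T).
So (2) is not satisfied (F OR F).
So Overall is not satisfied (T AND F).

No — not liable.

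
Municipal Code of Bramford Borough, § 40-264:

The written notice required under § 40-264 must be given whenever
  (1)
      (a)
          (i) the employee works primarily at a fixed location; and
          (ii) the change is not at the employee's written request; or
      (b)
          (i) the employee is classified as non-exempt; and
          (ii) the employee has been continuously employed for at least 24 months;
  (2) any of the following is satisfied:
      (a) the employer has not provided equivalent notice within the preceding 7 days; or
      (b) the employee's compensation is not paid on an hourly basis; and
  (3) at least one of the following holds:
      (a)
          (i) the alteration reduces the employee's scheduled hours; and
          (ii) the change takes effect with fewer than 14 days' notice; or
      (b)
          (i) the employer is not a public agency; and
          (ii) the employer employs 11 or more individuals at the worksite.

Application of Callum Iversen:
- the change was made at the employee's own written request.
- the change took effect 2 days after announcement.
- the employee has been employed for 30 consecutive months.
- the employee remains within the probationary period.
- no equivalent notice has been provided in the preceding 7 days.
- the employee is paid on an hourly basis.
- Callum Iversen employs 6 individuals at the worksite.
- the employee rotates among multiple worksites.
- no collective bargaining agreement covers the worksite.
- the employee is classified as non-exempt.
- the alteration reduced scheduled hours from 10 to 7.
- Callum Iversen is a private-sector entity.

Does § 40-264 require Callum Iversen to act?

(i) fixed location — not met.
(ii) not employee-requested — fails.
So (a) is not satisfied (F AND F).
(i) non-exempt — holds.
(ii) tenure ≥ 24 mo. — satisfied.
(b): T AND T → true.
(1) = F OR T = true.
(a) no recent notice — satisfied.
(b) not (hourly-paid) — fails.
(2) = T OR F = true.
(i) hours reduced — satisfied.
(ii) < 14 days' notice — holds.
(a): T AND T → true.
(i) not (public agency) — satisfied.
(ii) ≥ 11 at site — not met.
So (b) is not satisfied (T AND F).
(3): T OR F → true.
Overall: T AND T AND T → true.

Yes — required.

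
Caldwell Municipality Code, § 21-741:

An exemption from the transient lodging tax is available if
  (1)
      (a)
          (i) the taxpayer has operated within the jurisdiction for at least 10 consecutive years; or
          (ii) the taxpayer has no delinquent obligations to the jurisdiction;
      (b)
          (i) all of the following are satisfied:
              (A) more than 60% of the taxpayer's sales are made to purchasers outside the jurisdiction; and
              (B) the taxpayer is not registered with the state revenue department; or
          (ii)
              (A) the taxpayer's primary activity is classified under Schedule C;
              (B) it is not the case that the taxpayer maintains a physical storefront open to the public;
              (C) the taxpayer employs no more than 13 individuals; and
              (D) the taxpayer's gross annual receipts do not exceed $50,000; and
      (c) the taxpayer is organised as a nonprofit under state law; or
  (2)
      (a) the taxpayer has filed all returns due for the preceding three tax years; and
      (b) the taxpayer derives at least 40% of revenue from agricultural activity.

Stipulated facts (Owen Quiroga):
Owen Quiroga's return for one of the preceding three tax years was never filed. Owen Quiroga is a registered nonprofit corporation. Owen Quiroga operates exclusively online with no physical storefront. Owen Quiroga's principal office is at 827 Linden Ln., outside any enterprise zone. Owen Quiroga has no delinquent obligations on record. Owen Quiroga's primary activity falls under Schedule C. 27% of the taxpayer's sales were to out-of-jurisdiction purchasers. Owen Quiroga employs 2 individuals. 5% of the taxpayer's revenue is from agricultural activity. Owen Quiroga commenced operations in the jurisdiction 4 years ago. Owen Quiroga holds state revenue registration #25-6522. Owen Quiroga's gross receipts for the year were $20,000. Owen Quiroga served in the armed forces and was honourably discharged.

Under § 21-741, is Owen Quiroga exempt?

Yes — exempt.

(i) ≥ 10 yrs in jurisdiction — fails.
(ii) no delinquency — satisfied.
(a): F OR T → true.
(A) >60% out-of-jur. sales — not satisfied.
(B) not (state-registered) — fails.
(i) = F AND F = false.
(A) Schedule C activity — met.
(B) not (has storefront) — met.
(C) ≤ 13 employees — met.
(D) receipts ≤ $50,000 — met.
(ii): T AND T AND T AND T → true.
(b) = F OR T = true.
(c) nonprofit — satisfied.
(1) = T AND T AND T = true.
(a) returns current — not satisfied.
(b) ≥40% agricultural — not met.
(2) = F AND F = false.
Overall: T OR F → true.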